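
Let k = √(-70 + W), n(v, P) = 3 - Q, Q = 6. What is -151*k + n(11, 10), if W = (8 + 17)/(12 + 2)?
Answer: -3 - 151*I*√13370/14 ≈ -3.0 - 1247.1*I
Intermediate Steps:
n(v, P) = -3 (n(v, P) = 3 - 1*6 = 3 - 6 = -3)
W = 25/14 ≈ 1.7857
k = I*√13370/14 (k = √(-70 + 25/14) = √(-955/14) = I*√13370/14 ≈ 8.2592*I)
-151*k + n(11, 10) = -151*I*√13370/14 - 3 = -3 - 151*I*√13370/14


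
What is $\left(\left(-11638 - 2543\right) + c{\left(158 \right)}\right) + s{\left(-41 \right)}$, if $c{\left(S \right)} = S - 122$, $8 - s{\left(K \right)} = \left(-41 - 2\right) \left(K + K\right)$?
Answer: $-17663$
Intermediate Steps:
$s{\left(K \right)} = 8 + 86 K$ ($s{\left(K \right)} = 8 - \left(-41 - 2\right) \left(K + K\right) = 8 - - 43 \cdot 2 K = 8 - - 86 K = 8 + 86 K$)
$c{\left(S \right)} = -122 + S$
$\left(\left(-11638 - 2543\right) + c{\left(158 \right)}\right) + s{\left(-41 \right)} = \left(\left(-11638 - 2543\right) + \left(-122 + 158\right)\right) + \left(8 + 86 \left(-41\right)\right) = \left(\left(-11638 - 2543\right) + 36\right) + \left(8 - 3526\right) = \left(-14181 + 36\right) - 3518 = -14145 - 3518 = -17663$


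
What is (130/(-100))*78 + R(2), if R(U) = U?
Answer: -497/5 ≈ -99.400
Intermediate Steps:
(130/(-100))*78 + R(2) = (130/(-100))*78 + 2 = (130*(-1/100))*78 + 2 = -13/10*78 + 2 = -507/5 + 2 = -497/5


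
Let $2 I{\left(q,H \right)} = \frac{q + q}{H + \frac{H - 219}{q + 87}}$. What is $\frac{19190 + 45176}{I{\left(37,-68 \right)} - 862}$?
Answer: $- \frac{280603577}{3760183} \approx -74.625$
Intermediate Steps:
$I{\left(q,H \right)} = \frac{q}{H + \frac{-219 + H}{87 + q}}$ ($I{\left(q,H \right)} = \frac{\left(q + q\right) \frac{1}{H + \frac{H - 219}{q + 87}}}{2} = \frac{2 q \frac{1}{H + \frac{-219 + H}{87 + q}}}{2} = \frac{q}{H + \frac{-219 + H}{87 + q}}$)
$\frac{19190 + 45176}{I{\left(37,-68 \right)} - 862} = \frac{19190 + 45176}{\frac{37 \left(87 + 37\right)}{-219 + 88 \left(-68\right) - 2516} - 862} = \frac{64366}{37 \frac{1}{-219 - 5984 - 2516} \cdot 124 - 862} = \frac{64366}{37 \frac{1}{-8719} \cdot 124 - 862} = \frac{64366}{37 \left(- \frac{1}{8719}\right) 124 - 862} = \frac{64366}{- \frac{4588}{8719} - 862} = \frac{64366}{- \frac{7520366}{8719}} = 64366 \left(- \frac{8719}{7520366}\right) = - \frac{280603577}{3760183}$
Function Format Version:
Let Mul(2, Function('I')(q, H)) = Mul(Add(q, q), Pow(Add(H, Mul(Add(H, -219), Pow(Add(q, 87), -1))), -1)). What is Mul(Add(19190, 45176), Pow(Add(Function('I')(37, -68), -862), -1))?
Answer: Rational(-280603577, 3760183) ≈ -74.625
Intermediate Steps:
Function('I')(q, H) = Mul(q, Pow(Add(H, Mul(Pow(Add(87, q), -1), Add(-219, H))), -1)) (Function('I')(q, H) = Mul(Rational(1, 2), Mul(Add(q, q), Pow(Add(H, Mul(Add(H, -219), Pow(Add(q, 87), -1))), -1))) = Mul(Rational(1, 2), Mul(Mul(2, q), Pow(Add(H, Mul(Add(-219, H), Pow(Add(87, q), -1))), -1))) = Mul(Rational(1, 2), Mul(Mul(2, q), Pow(Add(H, Mul(Pow(Add(87, q), -1), Add(-219, H))), -1))) = Mul(Rational(1, 2), Mul(2, q, Pow(Add(H, Mul(Pow(Add(87, q), -1), Add(-219, H))), -1))) = Mul(q, Pow(Add(H, Mul(Pow(Add(87, q), -1), Add(-219, H))), -1)))
Mul(Add(19190, 45176), Pow(Add(Function('I')(37, -68), -862), -1)) = Mul(Add(19190, 45176), Pow(Add(Mul(37, Pow(Add(-219, Mul(88, -68), Mul(-68, 37)), -1), Add(87, 37)), -862), -1)) = Mul(64366, Pow(Add(Mul(37, Pow(Add(-219, -5984, -2516), -1), 124), -862), -1)) = Mul(64366, Pow(Add(Mul(37, Pow(-8719, -1), 124), -862), -1)) = Mul(64366, Pow(Add(Mul(37, Rational(-1, 8719), 124), -862), -1)) = Mul(64366, Pow(Add(Rational(-4588, 8719), -862), -1)) = Mul(64366, Pow(Rational(-7520366, 8719), -1)) = Mul(64366, Rational(-8719, 7520366)) = Rational(-280603577, 3760183)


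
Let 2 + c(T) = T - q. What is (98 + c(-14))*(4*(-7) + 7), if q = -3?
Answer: -1785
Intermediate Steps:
c(T) = 1 + T (c(T) = -2 + (T - 1*(-3)) = -2 + (T + 3) = -2 + (3 + T) = 1 + T)
(98 + c(-14))*(4*(-7) + 7) = (98 + (1 - 14))*(4*(-7) + 7) = (98 - 13)*(-28 + 7) = 85*(-21) = -1785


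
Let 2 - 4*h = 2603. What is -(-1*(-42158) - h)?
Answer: -171233/4 ≈ -42808.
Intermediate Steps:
h = -2601/4 (h = ½ - ¼*2603 = ½ - 2603/4 = -2601/4 ≈ -650.25)
-(-1*(-42158) - h) = -(-1*(-42158) - 1*(-2601/4)) = -(42158 + 2601/4) = -1*171233/4 = -171233/4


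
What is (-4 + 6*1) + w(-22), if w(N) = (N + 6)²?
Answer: 258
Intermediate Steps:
w(N) = (6 + N)²
(-4 + 6*1) + w(-22) = (-4 + 6*1) + (6 - 22)² = (-4 + 6) + (-16)² = 2 + 256 = 258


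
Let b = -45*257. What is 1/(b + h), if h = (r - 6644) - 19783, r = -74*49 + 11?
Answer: -1/41607 ≈ -2.4034e-5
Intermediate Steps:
r = -3615 (r = -3626 + 11 = -3615)
h = -30042 (h = (-3615 - 6644) - 19783 = -10259 - 19783 = -30042)
b = -11565
1/(b + h) = 1/(-11565 - 30042) = 1/(-41607) = -1/41607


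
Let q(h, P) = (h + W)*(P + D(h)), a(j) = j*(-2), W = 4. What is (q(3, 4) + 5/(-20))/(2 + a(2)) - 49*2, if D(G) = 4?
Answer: -1007/8 ≈ -125.88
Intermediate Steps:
a(j) = -2*j
q(h, P) = (4 + P)*(4 + h) (q(h, P) = (h + 4)*(P + 4) = (4 + h)*(4 + P) = (4 + P)*(4 + h))
(q(3, 4) + 5/(-20))/(2 + a(2)) - 49*2 = ((16 + 4*4 + 4*3 + 4*3) + 5/(-20))/(2 - 2*2) - 49*2 = ((16 + 16 + 12 + 12) + 5*(-1/20))/(2 - 4) - 98 = (56 - ¼)/(-2) - 98 = (223/4)*(-½) - 98 = -223/8 - 98 = -1007/8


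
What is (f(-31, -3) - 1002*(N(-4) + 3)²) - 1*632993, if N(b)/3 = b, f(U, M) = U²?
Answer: -713194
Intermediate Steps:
N(b) = 3*b
(f(-31, -3) - 1002*(N(-4) + 3)²) - 1*632993 = ((-31)² - 1002*(3*(-4) + 3)²) - 1*632993 = (961 - 1002*(-12 + 3)²) - 632993 = (961 - 1002*(-9)²) - 632993 = (961 - 1002*81) - 632993 = (961 - 81162) - 632993 = -80201 - 632993 = -713194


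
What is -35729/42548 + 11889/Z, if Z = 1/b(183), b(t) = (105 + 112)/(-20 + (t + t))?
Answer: 54878888045/7360804 ≈ 7455.6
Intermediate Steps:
b(t) = 217/(-20 + 2*t)
Z = 346/217 (Z = 1/(217/(2*(-10 + 183))) = 1/((217/2)/173) = 1/((217/2)*(1/173)) = 1/(217/346) = 346/217 ≈ 1.5945)
-35729/42548 + 11889/Z = -35729/42548 + 11889/(346/217) = -35729*1/42548 + 11889*(217/346) = -35729/42548 + 2579913/346 = 54878888045/7360804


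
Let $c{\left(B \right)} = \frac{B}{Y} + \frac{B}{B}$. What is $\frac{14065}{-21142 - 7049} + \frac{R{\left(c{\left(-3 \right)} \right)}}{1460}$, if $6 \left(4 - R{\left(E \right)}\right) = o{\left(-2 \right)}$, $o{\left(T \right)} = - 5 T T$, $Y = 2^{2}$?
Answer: $- \frac{10164083}{20579430} \approx -0.4939$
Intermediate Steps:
$Y = 4$
$c{\left(B \right)} = 1 + \frac{B}{4}$ ($c{\left(B \right)} = \frac{B}{4} + \frac{B}{B} = B \frac{1}{4} + 1 = \frac{B}{4} + 1 = 1 + \frac{B}{4}$)
$o{\left(T \right)} = - 5 T^{2}$
$R{\left(E \right)} = \frac{22}{3}$ ($R{\left(E \right)} = 4 - \frac{\left(-5\right) \left(-2\right)^{2}}{6} = 4 - \frac{\left(-5\right) 4}{6} = 4 - - \frac{10}{3} = 4 + \frac{10}{3} = \frac{22}{3}$)
$\frac{14065}{-21142 - 7049} + \frac{R{\left(c{\left(-3 \right)} \right)}}{1460} = \frac{14065}{-21142 - 7049} + \frac{22}{3 \cdot 1460} = \frac{14065}{-28191} + \frac{22}{3} \cdot \frac{1}{1460} = 14065 \left(- \frac{1}{28191}\right) + \frac{11}{2190} = - \frac{14065}{28191} + \frac{11}{2190} = - \frac{10164083}{20579430}$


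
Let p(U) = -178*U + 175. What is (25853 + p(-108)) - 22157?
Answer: 23095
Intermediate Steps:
p(U) = 175 - 178*U
(25853 + p(-108)) - 22157 = (25853 + (175 - 178*(-108))) - 22157 = (25853 + (175 + 19224)) - 22157 = (25853 + 19399) - 22157 = 45252 - 22157 = 23095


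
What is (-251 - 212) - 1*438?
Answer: -901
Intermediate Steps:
(-251 - 212) - 1*438 = -463 - 438 = -901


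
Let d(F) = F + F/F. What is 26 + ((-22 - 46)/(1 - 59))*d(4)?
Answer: 924/29 ≈ 31.862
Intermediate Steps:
d(F) = 1 + F (d(F) = F + 1 = 1 + F)
26 + ((-22 - 46)/(1 - 59))*d(4) = 26 + ((-22 - 46)/(1 - 59))*(1 + 4) = 26 - 68/(-58)*5 = 26 - 68*(-1/58)*5 = 26 + (34/29)*5 = 26 + 170/29 = 924/29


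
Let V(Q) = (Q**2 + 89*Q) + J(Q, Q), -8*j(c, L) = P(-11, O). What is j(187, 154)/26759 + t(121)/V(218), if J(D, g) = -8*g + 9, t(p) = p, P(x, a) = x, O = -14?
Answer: 26619813/13955567752 ≈ 0.0019075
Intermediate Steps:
j(c, L) = 11/8 (j(c, L) = -1/8*(-11) = 11/8)
J(D, g) = 9 - 8*g
V(Q) = 9 + Q**2 + 81*Q (V(Q) = (Q**2 + 89*Q) + (9 - 8*Q) = 9 + Q**2 + 81*Q)
j(187, 154)/26759 + t(121)/V(218) = (11/8)/26759 + 121/(9 + 218**2 + 81*218) = (11/8)*(1/26759) + 121/(9 + 47524 + 17658) = 11/214072 + 121/65191 = 26619813/13955567752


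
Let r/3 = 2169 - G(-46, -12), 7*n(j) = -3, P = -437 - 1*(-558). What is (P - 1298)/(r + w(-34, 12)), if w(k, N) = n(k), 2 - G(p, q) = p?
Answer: -8239/44538 ≈ -0.18499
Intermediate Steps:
P = 121 (P = -437 + 558 = 121)
n(j) = -3/7 (n(j) = (⅐)*(-3) = -3/7)
G(p, q) = 2 - p
w(k, N) = -3/7
r = 6363 (r = 3*(2169 - (2 - 1*(-46))) = 3*(2169 - (2 + 46)) = 3*(2169 - 1*48) = 3*(2169 - 48) = 3*2121 = 6363)
(P - 1298)/(r + w(-34, 12)) = (121 - 1298)/(6363 - 3/7) = -1177/44538/7 = -1177*7/44538 = -8239/44538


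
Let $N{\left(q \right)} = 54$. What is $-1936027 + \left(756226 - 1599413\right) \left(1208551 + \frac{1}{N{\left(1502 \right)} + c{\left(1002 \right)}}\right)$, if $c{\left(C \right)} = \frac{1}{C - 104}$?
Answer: $- \frac{49416134263289478}{48493} \approx -1.019 \cdot 10^{12}$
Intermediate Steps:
$c{\left(C \right)} = \frac{1}{-104 + C}$
$-1936027 + \left(756226 - 1599413\right) \left(1208551 + \frac{1}{N{\left(1502 \right)} + c{\left(1002 \right)}}\right) = -1936027 + \left(756226 - 1599413\right) \left(1208551 + \frac{1}{54 + \frac{1}{-104 + 1002}}\right) = -1936027 - 843187 \left(1208551 + \frac{1}{54 + \frac{1}{898}}\right) = -1936027 - 843187 \left(1208551 + \frac{1}{\frac{48493}{898}}\right) = -1936027 - 843187 \left(1208551 + \frac{898}{48493}\right) = -1936027 - \frac{49416040379532167}{48493} = - \frac{49416134263289478}{48493}$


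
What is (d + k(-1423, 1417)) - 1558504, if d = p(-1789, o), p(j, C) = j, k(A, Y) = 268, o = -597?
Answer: -1560025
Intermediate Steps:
d = -1789
(d + k(-1423, 1417)) - 1558504 = (-1789 + 268) - 1558504 = -1521 - 1558504 = -1560025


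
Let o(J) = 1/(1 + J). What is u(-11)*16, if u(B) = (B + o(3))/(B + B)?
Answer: 86/11 ≈ 7.8182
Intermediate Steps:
u(B) = (1/4 + B)/(2*B) (u(B) = (B + 1/(1 + 3))/(B + B) = (B + 1/4)/((2*B)) = (B + 1/4)*(1/(2*B)) = (1/4 + B)*(1/(2*B)) = (1/4 + B)/(2*B))
u(-11)*16 = ((1/8)*(1 + 4*(-11))/(-11))*16 = ((1/8)*(-1/11)*(1 - 44))*16 = ((1/8)*(-1/11)*(-43))*16 = (43/88)*16 = 86/11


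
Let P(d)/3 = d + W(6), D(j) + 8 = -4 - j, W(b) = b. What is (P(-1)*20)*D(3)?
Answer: -4500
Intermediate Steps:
D(j) = -12 - j (D(j) = -8 + (-4 - j) = -12 - j)
P(d) = 18 + 3*d (P(d) = 3*(d + 6) = 3*(6 + d) = 18 + 3*d)
(P(-1)*20)*D(3) = ((18 + 3*(-1))*20)*(-12 - 1*3) = ((18 - 3)*20)*(-12 - 3) = (15*20)*(-15) = 300*(-15) = -4500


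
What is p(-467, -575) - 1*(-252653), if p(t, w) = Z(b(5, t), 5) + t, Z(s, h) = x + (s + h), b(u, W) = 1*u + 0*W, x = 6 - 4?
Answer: 252198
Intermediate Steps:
x = 2
b(u, W) = u (b(u, W) = u + 0 = u)
Z(s, h) = 2 + h + s (Z(s, h) = 2 + (s + h) = 2 + (h + s) = 2 + h + s)
p(t, w) = 12 + t (p(t, w) = (2 + 5 + 5) + t = 12 + t)
p(-467, -575) - 1*(-252653) = (12 - 467) - 1*(-252653) = -455 + 252653 = 252198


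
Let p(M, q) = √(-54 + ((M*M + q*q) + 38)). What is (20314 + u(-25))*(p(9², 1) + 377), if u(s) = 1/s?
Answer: 191459073/25 + 507849*√6546/25 ≈ 9.3019e+6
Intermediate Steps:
p(M, q) = √(-16 + M² + q²) (p(M, q) = √(-54 + ((M² + q²) + 38)) = √(-54 + (38 + M² + q²)) = √(-16 + M² + q²))
(20314 + u(-25))*(p(9², 1) + 377) = (20314 + 1/(-25))*(√(-16 + (9²)² + 1²) + 377) = (20314 - 1/25)*(√(-16 + 81² + 1) + 377) = 507849*(√(-16 + 6561 + 1) + 377)/25 = 507849*(√6546 + 377)/25 = 507849*(377 + √6546)/25 = 191459073/25 + 507849*√6546/25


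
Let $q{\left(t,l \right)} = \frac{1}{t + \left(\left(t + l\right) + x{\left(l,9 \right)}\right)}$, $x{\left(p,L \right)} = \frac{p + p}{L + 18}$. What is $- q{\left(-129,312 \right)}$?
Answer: $- \frac{9}{694} \approx -0.012968$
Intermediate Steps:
$x{\left(p,L \right)} = \frac{2 p}{18 + L}$
$q{\left(t,l \right)} = \frac{1}{2 t + \frac{29 l}{27}}$ ($q{\left(t,l \right)} = \frac{1}{t + \left(\left(t + l\right) + \frac{2 l}{18 + 9}\right)} = \frac{1}{t + \left(\left(l + t\right) + \frac{2 l}{27}\right)} = \frac{1}{t + \left(t + \frac{29 l}{27}\right)} = \frac{1}{2 t + \frac{29 l}{27}}$)
$- q{\left(-129,312 \right)} = - \frac{27}{29 \cdot 312 + 54 \left(-129\right)} = - \frac{27}{9048 - 6966} = - \frac{27}{2082} = \left(-1\right) \frac{9}{694} = - \frac{9}{694}$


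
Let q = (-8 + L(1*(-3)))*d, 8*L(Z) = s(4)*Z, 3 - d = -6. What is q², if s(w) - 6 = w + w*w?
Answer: 408321/16 ≈ 25520.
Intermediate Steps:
d = 9 (d = 3 - 1*(-6) = 3 + 6 = 9)
s(w) = 6 + w + w² (s(w) = 6 + (w + w*w) = 6 + (w + w²) = 6 + w + w²)
L(Z) = 13*Z/4 (L(Z) = ((6 + 4 + 4²)*Z)/8 = ((6 + 4 + 16)*Z)/8 = (26*Z)/8 = 13*Z/4)
q = -639/4 (q = (-8 + 13*(1*(-3))/4)*9 = (-8 + (13/4)*(-3))*9 = (-8 - 39/4)*9 = -71/4*9 = -639/4 ≈ -159.75)
q² = (-639/4)² = 408321/16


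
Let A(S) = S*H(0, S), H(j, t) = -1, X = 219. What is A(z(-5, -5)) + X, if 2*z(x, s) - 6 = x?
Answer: 437/2 ≈ 218.50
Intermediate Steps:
z(x, s) = 3 + x/2
A(S) = -S (A(S) = S*(-1) = -S)
A(z(-5, -5)) + X = -(3 + (½)*(-5)) + 219 = -(3 - 5/2) + 219 = -1*½ + 219 = -½ + 219 = 437/2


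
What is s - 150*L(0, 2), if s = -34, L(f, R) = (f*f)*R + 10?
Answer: -1534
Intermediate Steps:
L(f, R) = 10 + R*f² (L(f, R) = f²*R + 10 = R*f² + 10 = 10 + R*f²)
s - 150*L(0, 2) = -34 - 150*(10 + 2*0²) = -34 - 150*(10 + 2*0) = -34 - 150*(10 + 0) = -34 - 150*10 = -34 - 1500 = -1534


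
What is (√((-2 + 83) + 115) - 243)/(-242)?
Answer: 229/242 ≈ 0.94628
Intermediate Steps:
(√((-2 + 83) + 115) - 243)/(-242) = -(√(81 + 115) - 243)/242 = -(√196 - 243)/242 = -(14 - 243)/242 = -1/242*(-229) = 229/242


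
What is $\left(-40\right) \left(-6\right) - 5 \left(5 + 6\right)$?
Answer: $185$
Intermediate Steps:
$\left(-40\right) \left(-6\right) - 5 \left(5 + 6\right) = 240 - 55 = 185$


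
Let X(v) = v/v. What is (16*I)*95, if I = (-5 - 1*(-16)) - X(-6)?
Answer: 15200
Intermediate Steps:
X(v) = 1
I = 10 (I = (-5 - 1*(-16)) - 1*1 = (-5 + 16) - 1 = 11 - 1 = 10)
(16*I)*95 = (16*10)*95 = 160*95 = 15200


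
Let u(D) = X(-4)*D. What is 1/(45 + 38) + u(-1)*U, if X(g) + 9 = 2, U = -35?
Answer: -20334/83 ≈ -244.99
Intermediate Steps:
X(g) = -7 (X(g) = -9 + 2 = -7)
u(D) = -7*D
1/(45 + 38) + u(-1)*U = 1/(45 + 38) - 7*(-1)*(-35) = 1/83 + 7*(-35) = 1/83 - 245 = -20334/83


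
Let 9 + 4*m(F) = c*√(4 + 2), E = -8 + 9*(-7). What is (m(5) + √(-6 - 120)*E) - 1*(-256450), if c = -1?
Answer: 1025791/4 - √6/4 - 213*I*√14 ≈ 2.5645e+5 - 796.97*I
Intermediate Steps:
E = -71 (E = -8 - 63 = -71)
m(F) = -9/4 - √6/4 (m(F) = -9/4 + (-√(4 + 2))/4 = -9/4 + (-√6)/4 = -9/4 - √6/4)
(m(5) + √(-6 - 120)*E) - 1*(-256450) = ((-9/4 - √6/4) + √(-6 - 120)*(-71)) - 1*(-256450) = ((-9/4 - √6/4) + √(-126)*(-71)) + 256450 = ((-9/4 - √6/4) + (3*I*√14)*(-71)) + 256450 = ((-9/4 - √6/4) - 213*I*√14) + 256450 = (-9/4 - √6/4 - 213*I*√14) + 256450 = 1025791/4 - √6/4 - 213*I*√14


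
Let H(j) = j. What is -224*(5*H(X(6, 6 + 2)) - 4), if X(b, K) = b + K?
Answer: -14784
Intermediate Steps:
X(b, K) = K + b
-224*(5*H(X(6, 6 + 2)) - 4) = -224*(5*((6 + 2) + 6) - 4) = -224*(5*(8 + 6) - 4) = -224*(5*14 - 4) = -224*(70 - 4) = -224*66 = -14784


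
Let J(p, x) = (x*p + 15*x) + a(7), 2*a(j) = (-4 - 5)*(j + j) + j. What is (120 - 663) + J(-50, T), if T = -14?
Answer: -225/2 ≈ -112.50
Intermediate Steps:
a(j) = -17*j/2 (a(j) = ((-4 - 5)*(j + j) + j)/2 = (-18*j + j)/2 = (-17*j)/2 = -17*j/2)
J(p, x) = -119/2 + 15*x + p*x (J(p, x) = (x*p + 15*x) - 17/2*7 = (p*x + 15*x) - 119/2 = (15*x + p*x) - 119/2 = -119/2 + 15*x + p*x)
(120 - 663) + J(-50, T) = (120 - 663) + (-119/2 + 15*(-14) - 50*(-14)) = -543 + (-119/2 - 210 + 700) = -543 + 861/2 = -225/2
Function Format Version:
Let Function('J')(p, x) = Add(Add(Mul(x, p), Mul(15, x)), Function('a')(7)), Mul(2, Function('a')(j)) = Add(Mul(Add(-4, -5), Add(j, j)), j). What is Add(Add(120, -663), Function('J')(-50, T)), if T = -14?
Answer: Rational(-225, 2) ≈ -112.50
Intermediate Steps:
Function('a')(j) = Mul(Rational(-17, 2), j) (Function('a')(j) = Mul(Rational(1, 2), Add(Mul(Add(-4, -5), Add(j, j)), j)) = Mul(Rational(1, 2), Add(Mul(-9, Mul(2, j)), j)) = Mul(Rational(1, 2), Add(Mul(-18, j), j)) = Mul(Rational(1, 2), Mul(-17, j)) = Mul(Rational(-17, 2), j))
Function('J')(p, x) = Add(Rational(-119, 2), Mul(15, x), Mul(p, x)) (Function('J')(p, x) = Add(Add(Mul(x, p), Mul(15, x)), Mul(Rational(-17, 2), 7)) = Add(Add(Mul(p, x), Mul(15, x)), Rational(-119, 2)) = Add(Add(Mul(15, x), Mul(p, x)), Rational(-119, 2)) = Add(Rational(-119, 2), Mul(15, x), Mul(p, x)))
Add(Add(120, -663), Function('J')(-50, T)) = Add(Add(120, -663), Add(Rational(-119, 2), Mul(15, -14), Mul(-50, -14))) = Add(-543, Add(Rational(-119, 2), -210, 700)) = Add(-543, Rational(861, 2)) = Rational(-225, 2)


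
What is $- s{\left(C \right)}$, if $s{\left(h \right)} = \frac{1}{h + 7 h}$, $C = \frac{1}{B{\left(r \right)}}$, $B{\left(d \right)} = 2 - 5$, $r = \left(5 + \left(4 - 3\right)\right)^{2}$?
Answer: $\frac{3}{8} \approx 0.375$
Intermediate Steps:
$r = 36$ ($r = \left(5 + 1\right)^{2} = 6^{2} = 36$)
$B{\left(d \right)} = -3$ ($B{\left(d \right)} = 2 - 5 = -3$)
$C = - \frac{1}{3}$ ($C = \frac{1}{-3} = - \frac{1}{3} \approx -0.33333$)
$s{\left(h \right)} = \frac{1}{8 h}$
$- s{\left(C \right)} = - \frac{1}{8 \left(- \frac{1}{3}\right)} = - \frac{-3}{8} = \left(-1\right) \left(- \frac{3}{8}\right) = \frac{3}{8}$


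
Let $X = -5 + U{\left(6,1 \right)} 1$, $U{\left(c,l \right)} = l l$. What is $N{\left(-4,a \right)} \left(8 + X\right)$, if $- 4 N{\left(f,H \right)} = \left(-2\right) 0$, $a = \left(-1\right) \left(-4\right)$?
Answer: $0$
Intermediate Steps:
$U{\left(c,l \right)} = l^{2}$
$a = 4$
$N{\left(f,H \right)} = 0$ ($N{\left(f,H \right)} = - \frac{\left(-2\right) 0}{4} = \left(- \frac{1}{4}\right) 0 = 0$)
$X = -4$ ($X = -5 + 1^{2} \cdot 1 = -5 + 1 \cdot 1 = -5 + 1 = -4$)
$N{\left(-4,a \right)} \left(8 + X\right) = 0 \left(8 - 4\right) = 0 \cdot 4 = 0$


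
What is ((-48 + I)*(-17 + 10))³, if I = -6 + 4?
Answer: 42875000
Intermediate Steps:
I = -2
((-48 + I)*(-17 + 10))³ = ((-48 - 2)*(-17 + 10))³ = (-50*(-7))³ = 350³ = 42875000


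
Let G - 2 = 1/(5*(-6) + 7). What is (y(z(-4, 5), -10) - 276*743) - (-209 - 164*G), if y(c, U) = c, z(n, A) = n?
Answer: -4704469/23 ≈ -2.0454e+5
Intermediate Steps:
G = 45/23 (G = 2 + 1/(5*(-6) + 7) = 2 + 1/(-30 + 7) = 2 + 1/(-23) = 2 - 1/23 = 45/23 ≈ 1.9565)
(y(z(-4, 5), -10) - 276*743) - (-209 - 164*G) = (-4 - 276*743) - (-209 - 164*45/23) = (-4 - 205068) - (-209 - 7380/23) = -205072 - 1*(-12187/23) = -205072 + 12187/23 = -4704469/23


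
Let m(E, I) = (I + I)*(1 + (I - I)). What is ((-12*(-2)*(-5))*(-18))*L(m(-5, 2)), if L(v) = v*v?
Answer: 34560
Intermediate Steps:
m(E, I) = 2*I (m(E, I) = (2*I)*(1 + 0) = (2*I)*1 = 2*I)
L(v) = v²
((-12*(-2)*(-5))*(-18))*L(m(-5, 2)) = ((-12*(-2)*(-5))*(-18))*(2*2)² = ((-4*(-6)*(-5))*(-18))*4² = ((24*(-5))*(-18))*16 = -120*(-18)*16 = 2160*16 = 34560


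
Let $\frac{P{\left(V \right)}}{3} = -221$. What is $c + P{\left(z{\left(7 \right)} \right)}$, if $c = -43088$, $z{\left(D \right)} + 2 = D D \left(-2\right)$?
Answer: $-43751$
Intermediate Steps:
$z{\left(D \right)} = -2 - 2 D^{2}$ ($z{\left(D \right)} = -2 + D D \left(-2\right) = -2 + D^{2} \left(-2\right) = -2 - 2 D^{2}$)
$P{\left(V \right)} = -663$ ($P{\left(V \right)} = 3 \left(-221\right) = -663$)
$c + P{\left(z{\left(7 \right)} \right)} = -43088 - 663 = -43751$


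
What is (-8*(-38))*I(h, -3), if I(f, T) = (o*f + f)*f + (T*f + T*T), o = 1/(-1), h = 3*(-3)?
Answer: 10944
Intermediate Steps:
h = -9
o = -1
I(f, T) = T² + T*f (I(f, T) = (-f + f)*f + (T*f + T*T) = 0*f + (T*f + T²) = 0 + (T² + T*f) = T² + T*f)
(-8*(-38))*I(h, -3) = (-8*(-38))*(-3*(-3 - 9)) = 304*(-3*(-12)) = 304*36 = 10944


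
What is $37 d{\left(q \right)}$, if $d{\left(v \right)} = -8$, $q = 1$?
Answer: $-296$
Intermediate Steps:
$37 d{\left(q \right)} = 37 \left(-8\right) = -296$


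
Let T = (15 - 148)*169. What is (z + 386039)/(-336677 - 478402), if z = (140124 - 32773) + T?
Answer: -156971/271693 ≈ -0.57775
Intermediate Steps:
T = -22477 (T = -133*169 = -22477)
z = 84874 (z = (140124 - 32773) - 22477 = 107351 - 22477 = 84874)
(z + 386039)/(-336677 - 478402) = (84874 + 386039)/(-336677 - 478402) = 470913/(-815079) = 470913*(-1/815079) = -156971/271693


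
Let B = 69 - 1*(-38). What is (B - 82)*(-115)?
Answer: -2875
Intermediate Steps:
B = 107 (B = 69 + 38 = 107)
(B - 82)*(-115) = (107 - 82)*(-115) = 25*(-115) = -2875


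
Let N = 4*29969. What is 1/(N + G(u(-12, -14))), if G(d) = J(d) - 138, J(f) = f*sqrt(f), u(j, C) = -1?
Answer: 119738/14337188645 + I/14337188645 ≈ 8.3516e-6 + 6.9749e-11*I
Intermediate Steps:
J(f) = f**(3/2)
N = 119876
G(d) = -138 + d**(3/2) (G(d) = d**(3/2) - 138 = -138 + d**(3/2))
1/(N + G(u(-12, -14))) = 1/(119876 + (-138 + (-1)**(3/2))) = 1/(119876 + (-138 - I)) = 1/(119738 - I) = (119738 + I)/14337188645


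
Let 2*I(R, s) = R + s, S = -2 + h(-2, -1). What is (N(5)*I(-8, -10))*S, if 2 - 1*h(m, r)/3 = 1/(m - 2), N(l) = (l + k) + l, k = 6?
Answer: -684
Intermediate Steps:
N(l) = 6 + 2*l (N(l) = (l + 6) + l = (6 + l) + l = 6 + 2*l)
h(m, r) = 6 - 3/(-2 + m) (h(m, r) = 6 - 3/(m - 2) = 6 - 3/(-2 + m))
S = 19/4 (S = -2 + 3*(-5 + 2*(-2))/(-2 - 2) = -2 + 3*(-5 - 4)/(-4) = -2 + 3*(-¼)*(-9) = -2 + 27/4 = 19/4 ≈ 4.7500)
I(R, s) = R/2 + s/2 (I(R, s) = (R + s)/2 = R/2 + s/2)
(N(5)*I(-8, -10))*S = ((6 + 2*5)*((½)*(-8) + (½)*(-10)))*(19/4) = ((6 + 10)*(-4 - 5))*(19/4) = (16*(-9))*(19/4) = -144*19/4 = -684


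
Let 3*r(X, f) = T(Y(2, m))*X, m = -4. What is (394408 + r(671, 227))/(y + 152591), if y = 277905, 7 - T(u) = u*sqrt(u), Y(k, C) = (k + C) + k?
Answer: 1187921/1291488 ≈ 0.91981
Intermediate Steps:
Y(k, C) = C + 2*k (Y(k, C) = (C + k) + k = C + 2*k)
T(u) = 7 - u**(3/2) (T(u) = 7 - u*sqrt(u) = 7 - u**(3/2))
r(X, f) = 7*X/3 (r(X, f) = ((7 - (-4 + 2*2)**(3/2))*X)/3 = ((7 - (-4 + 4)**(3/2))*X)/3 = ((7 - 0**(3/2))*X)/3 = ((7 - 1*0)*X)/3 = ((7 + 0)*X)/3 = (7*X)/3 = 7*X/3)
(394408 + r(671, 227))/(y + 152591) = (394408 + (7/3)*671)/(277905 + 152591) = (394408 + 4697/3)/430496 = (1187921/3)*(1/430496) = 1187921/1291488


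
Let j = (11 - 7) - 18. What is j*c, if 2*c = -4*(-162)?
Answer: -4536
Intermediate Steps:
c = 324 (c = (-4*(-162))/2 = (1/2)*648 = 324)
j = -14 (j = 4 - 18 = -14)
j*c = -14*324 = -4536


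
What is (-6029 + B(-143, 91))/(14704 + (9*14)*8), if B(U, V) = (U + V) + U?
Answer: -389/982 ≈ -0.39613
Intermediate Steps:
B(U, V) = V + 2*U
(-6029 + B(-143, 91))/(14704 + (9*14)*8) = (-6029 + (91 + 2*(-143)))/(14704 + (9*14)*8) = (-6029 + (91 - 286))/(14704 + 126*8) = (-6029 - 195)/(14704 + 1008) = -6224/15712 = -6224*1/15712 = -389/982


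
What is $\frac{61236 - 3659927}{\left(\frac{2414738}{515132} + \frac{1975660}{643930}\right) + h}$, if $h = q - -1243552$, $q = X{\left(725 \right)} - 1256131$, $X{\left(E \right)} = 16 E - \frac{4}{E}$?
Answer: $\frac{43272277808925152050}{11678743809725777} \approx 3705.2$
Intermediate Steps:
$X{\left(E \right)} = - \frac{4}{E} + 16 E$
$q = - \frac{902284979}{725}$ ($q = \left(- \frac{4}{725} + 16 \cdot 725\right) - 1256131 = \left(\left(-4\right) \frac{1}{725} + 11600\right) - 1256131 = \left(- \frac{4}{725} + 11600\right) - 1256131 = \frac{8409996}{725} - 1256131 = - \frac{902284979}{725} \approx -1.2445 \cdot 10^{6}$)
$h = - \frac{709779}{725}$ ($h = - \frac{902284979}{725} - -1243552 = - \frac{902284979}{725} + 1243552 = - \frac{709779}{725} \approx -979.01$)
$\frac{61236 - 3659927}{\left(\frac{2414738}{515132} + \frac{1975660}{643930}\right) + h} = \frac{61236 - 3659927}{\left(\frac{2414738}{515132} + \frac{1975660}{643930}\right) - \frac{709779}{725}} = - \frac{3598691}{\left(2414738 \cdot \frac{1}{515132} + 1975660 \cdot \frac{1}{643930}\right) - \frac{709779}{725}} = - \frac{3598691}{\left(\frac{1207369}{257566} + \frac{197566}{64393}\right) - \frac{709779}{725}} = - \frac{3598691}{\frac{128632396373}{16585447438} - \frac{709779}{725}} = - \frac{3598691}{- \frac{11678743809725777}{12024449392550}} = \left(-3598691\right) \left(- \frac{12024449392550}{11678743809725777}\right) = \frac{43272277808925152050}{11678743809725777}$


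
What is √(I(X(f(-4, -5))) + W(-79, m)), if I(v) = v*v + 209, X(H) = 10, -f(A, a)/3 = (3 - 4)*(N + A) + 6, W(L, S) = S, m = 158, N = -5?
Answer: √467 ≈ 21.610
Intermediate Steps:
f(A, a) = -33 + 3*A (f(A, a) = -3*((3 - 4)*(-5 + A) + 6) = -3*(-(-5 + A) + 6) = -3*((5 - A) + 6) = -3*(11 - A) = -33 + 3*A)
I(v) = 209 + v² (I(v) = v² + 209 = 209 + v²)
√(I(X(f(-4, -5))) + W(-79, m)) = √((209 + 10²) + 158) = √((209 + 100) + 158) = √(309 + 158) = √467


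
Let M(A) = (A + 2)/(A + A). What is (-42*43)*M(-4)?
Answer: -903/2 ≈ -451.50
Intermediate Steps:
M(A) = (2 + A)/(2*A) (M(A) = (2 + A)/((2*A)) = (2 + A)*(1/(2*A)) = (2 + A)/(2*A))
(-42*43)*M(-4) = (-42*43)*((½)*(2 - 4)/(-4)) = -903*(-1)*(-2)/4 = -1806*¼ = -903/2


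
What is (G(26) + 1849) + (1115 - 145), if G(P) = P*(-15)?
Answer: 2429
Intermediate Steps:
G(P) = -15*P
(G(26) + 1849) + (1115 - 145) = (-15*26 + 1849) + (1115 - 145) = (-390 + 1849) + 970 = 1459 + 970 = 2429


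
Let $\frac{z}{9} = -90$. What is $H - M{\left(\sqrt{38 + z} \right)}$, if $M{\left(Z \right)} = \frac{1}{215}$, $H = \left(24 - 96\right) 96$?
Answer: $- \frac{1486081}{215} \approx -6912.0$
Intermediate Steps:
$z = -810$ ($z = 9 \left(-90\right) = -810$)
$H = -6912$ ($H = \left(-72\right) 96 = -6912$)
$M{\left(Z \right)} = \frac{1}{215}$
$H - M{\left(\sqrt{38 + z} \right)} = -6912 - \frac{1}{215} = - \frac{1486081}{215}$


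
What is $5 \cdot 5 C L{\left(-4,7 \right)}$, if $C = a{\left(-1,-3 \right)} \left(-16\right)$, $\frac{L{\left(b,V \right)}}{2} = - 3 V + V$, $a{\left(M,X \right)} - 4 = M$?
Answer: $33600$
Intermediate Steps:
$a{\left(M,X \right)} = 4 + M$
$L{\left(b,V \right)} = - 4 V$ ($L{\left(b,V \right)} = 2 \left(- 3 V + V\right) = 2 \left(- 2 V\right) = - 4 V$)
$C = -48$ ($C = \left(4 - 1\right) \left(-16\right) = 3 \left(-16\right) = -48$)
$5 \cdot 5 C L{\left(-4,7 \right)} = 5 \cdot 5 \left(-48\right) \left(\left(-4\right) 7\right) = 25 \left(-48\right) \left(-28\right) = \left(-1200\right) \left(-28\right) = 33600$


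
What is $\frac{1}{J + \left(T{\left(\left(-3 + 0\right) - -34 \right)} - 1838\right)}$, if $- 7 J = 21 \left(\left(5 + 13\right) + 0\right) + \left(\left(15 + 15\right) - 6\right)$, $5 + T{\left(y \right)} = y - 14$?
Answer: $- \frac{7}{13184} \approx -0.00053095$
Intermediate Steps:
$T{\left(y \right)} = -19 + y$ ($T{\left(y \right)} = -5 + \left(y - 14\right) = -5 + \left(-14 + y\right) = -19 + y$)
$J = - \frac{402}{7}$ ($J = - \frac{21 \left(\left(5 + 13\right) + 0\right) + \left(\left(15 + 15\right) - 6\right)}{7} = - \frac{21 \left(18 + 0\right) + \left(30 - 6\right)}{7} = - \frac{21 \cdot 18 + 24}{7} = - \frac{378 + 24}{7} = \left(- \frac{1}{7}\right) 402 = - \frac{402}{7} \approx -57.429$)
$\frac{1}{J + \left(T{\left(\left(-3 + 0\right) - -34 \right)} - 1838\right)} = \frac{1}{- \frac{402}{7} + \left(\left(-19 + \left(\left(-3 + 0\right) - -34\right)\right) - 1838\right)} = \frac{1}{- \frac{402}{7} + \left(\left(-19 + \left(-3 + 34\right)\right) - 1838\right)} = \frac{1}{- \frac{402}{7} + \left(\left(-19 + 31\right) - 1838\right)} = \frac{1}{- \frac{402}{7} + \left(12 - 1838\right)} = \frac{1}{- \frac{402}{7} - 1826} = \frac{1}{- \frac{13184}{7}} = - \frac{7}{13184}$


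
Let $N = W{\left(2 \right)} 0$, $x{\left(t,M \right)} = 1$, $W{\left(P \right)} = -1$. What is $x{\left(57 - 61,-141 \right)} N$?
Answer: $0$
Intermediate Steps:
$N = 0$ ($N = \left(-1\right) 0 = 0$)
$x{\left(57 - 61,-141 \right)} N = 1 \cdot 0 = 0$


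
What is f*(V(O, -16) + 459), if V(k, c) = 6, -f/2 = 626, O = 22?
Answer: -582180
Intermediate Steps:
f = -1252 (f = -2*626 = -1252)
f*(V(O, -16) + 459) = -1252*(6 + 459) = -1252*465 = -582180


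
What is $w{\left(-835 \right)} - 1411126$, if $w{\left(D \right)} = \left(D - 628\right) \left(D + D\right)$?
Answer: $1032084$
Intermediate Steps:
$w{\left(D \right)} = 2 D \left(-628 + D\right)$ ($w{\left(D \right)} = \left(-628 + D\right) 2 D = 2 D \left(-628 + D\right)$)
$w{\left(-835 \right)} - 1411126 = 2 \left(-835\right) \left(-628 - 835\right) - 1411126 = 2 \left(-835\right) \left(-1463\right) - 1411126 = 2443210 - 1411126 = 1032084$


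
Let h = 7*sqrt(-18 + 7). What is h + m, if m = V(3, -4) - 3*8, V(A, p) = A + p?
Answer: -25 + 7*I*sqrt(11) ≈ -25.0 + 23.216*I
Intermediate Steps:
h = 7*I*sqrt(11) (h = 7*sqrt(-11) = 7*(I*sqrt(11)) = 7*I*sqrt(11) ≈ 23.216*I)
m = -25 (m = (3 - 4) - 3*8 = -1 - 24 = -25)
h + m = 7*I*sqrt(11) - 25 = -25 + 7*I*sqrt(11)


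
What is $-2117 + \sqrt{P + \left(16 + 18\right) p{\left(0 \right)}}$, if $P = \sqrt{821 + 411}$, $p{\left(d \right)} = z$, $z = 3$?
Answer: $-2117 + \sqrt{102 + 4 \sqrt{77}} \approx -2105.3$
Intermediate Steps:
$p{\left(d \right)} = 3$
$P = 4 \sqrt{77}$ ($P = \sqrt{1232} = 4 \sqrt{77} \approx 35.1$)
$-2117 + \sqrt{P + \left(16 + 18\right) p{\left(0 \right)}} = -2117 + \sqrt{4 \sqrt{77} + \left(16 + 18\right) 3} = -2117 + \sqrt{4 \sqrt{77} + 34 \cdot 3} = -2117 + \sqrt{4 \sqrt{77} + 102} = -2117 + \sqrt{102 + 4 \sqrt{77}}$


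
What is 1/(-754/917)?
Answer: -917/754 ≈ -1.2162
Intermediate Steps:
1/(-754/917) = -917/754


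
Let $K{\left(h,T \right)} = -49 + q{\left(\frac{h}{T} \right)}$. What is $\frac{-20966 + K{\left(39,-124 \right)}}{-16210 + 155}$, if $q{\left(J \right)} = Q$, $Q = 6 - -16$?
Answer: $\frac{20993}{16055} \approx 1.3076$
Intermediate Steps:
$Q = 22$ ($Q = 6 + 16 = 22$)
$q{\left(J \right)} = 22$
$K{\left(h,T \right)} = -27$ ($K{\left(h,T \right)} = -49 + 22 = -27$)
$\frac{-20966 + K{\left(39,-124 \right)}}{-16210 + 155} = \frac{-20966 - 27}{-16210 + 155} = - \frac{20993}{-16055} = \left(-20993\right) \left(- \frac{1}{16055}\right) = \frac{20993}{16055}$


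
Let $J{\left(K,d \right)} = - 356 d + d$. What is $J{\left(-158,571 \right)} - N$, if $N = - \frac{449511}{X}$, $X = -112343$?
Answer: $- \frac{22772937326}{112343} \approx -2.0271 \cdot 10^{5}$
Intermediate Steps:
$J{\left(K,d \right)} = - 355 d$
$N = \frac{449511}{112343}$ ($N = - \frac{449511}{-112343} = \left(-449511\right) \left(- \frac{1}{112343}\right) = \frac{449511}{112343} \approx 4.0012$)
$J{\left(-158,571 \right)} - N = \left(-355\right) 571 - \frac{449511}{112343} = -202705 - \frac{449511}{112343} = - \frac{22772937326}{112343}$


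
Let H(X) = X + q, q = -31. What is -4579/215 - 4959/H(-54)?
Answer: 135394/3655 ≈ 37.044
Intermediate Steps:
H(X) = -31 + X (H(X) = X - 31 = -31 + X)
-4579/215 - 4959/H(-54) = -4579/215 - 4959/(-31 - 54) = -4579*1/215 - 4959/(-85) = -4579/215 - 4959*(-1/85) = -4579/215 + 4959/85 = 135394/3655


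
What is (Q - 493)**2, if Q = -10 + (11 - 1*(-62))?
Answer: 184900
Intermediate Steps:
Q = 63 (Q = -10 + (11 + 62) = -10 + 73 = 63)
(Q - 493)**2 = (63 - 493)**2 = (-430)**2 = 184900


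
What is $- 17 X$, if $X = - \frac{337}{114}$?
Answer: $\frac{5729}{114} \approx 50.254$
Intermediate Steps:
$X = - \frac{337}{114}$ ($X = \left(-337\right) \frac{1}{114} = - \frac{337}{114} \approx -2.9561$)
$- 17 X = \left(-17\right) \left(- \frac{337}{114}\right) = \frac{5729}{114}$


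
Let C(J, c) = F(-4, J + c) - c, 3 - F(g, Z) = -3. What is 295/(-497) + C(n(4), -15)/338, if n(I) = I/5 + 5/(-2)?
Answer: -89273/167986 ≈ -0.53143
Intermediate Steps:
F(g, Z) = 6 (F(g, Z) = 3 - 1*(-3) = 3 + 3 = 6)
n(I) = -5/2 + I/5 (n(I) = I*(⅕) + 5*(-½) = I/5 - 5/2 = -5/2 + I/5)
C(J, c) = 6 - c
295/(-497) + C(n(4), -15)/338 = 295/(-497) + (6 - 1*(-15))/338 = 295*(-1/497) + (6 + 15)*(1/338) = -295/497 + 21*(1/338) = -295/497 + 21/338 = -89273/167986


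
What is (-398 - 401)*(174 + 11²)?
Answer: -235705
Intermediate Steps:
(-398 - 401)*(174 + 11²) = -799*(174 + 121) = -799*295 = -235705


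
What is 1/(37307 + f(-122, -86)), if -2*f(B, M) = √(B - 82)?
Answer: 37307/1391812300 + I*√51/1391812300 ≈ 2.6805e-5 + 5.131e-9*I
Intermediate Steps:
f(B, M) = -√(-82 + B)/2 (f(B, M) = -√(B - 82)/2 = -√(-82 + B)/2)
1/(37307 + f(-122, -86)) = 1/(37307 - √(-82 - 122)/2) = 1/(37307 - I*√51)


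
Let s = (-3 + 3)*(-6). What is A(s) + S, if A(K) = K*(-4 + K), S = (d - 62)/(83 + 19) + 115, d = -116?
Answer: 5776/51 ≈ 113.25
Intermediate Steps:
S = 5776/51 (S = (-116 - 62)/(83 + 19) + 115 = -178/102 + 115 = -178*1/102 + 115 = -89/51 + 115 = 5776/51 ≈ 113.25)
s = 0 (s = 0*(-6) = 0)
A(s) + S = 0*(-4 + 0) + 5776/51 = 0*(-4) + 5776/51 = 0 + 5776/51 = 5776/51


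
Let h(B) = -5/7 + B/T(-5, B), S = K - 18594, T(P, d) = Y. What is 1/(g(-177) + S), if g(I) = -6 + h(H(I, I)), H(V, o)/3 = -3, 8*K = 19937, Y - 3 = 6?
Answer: -56/902137 ≈ -6.2075e-5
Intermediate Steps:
Y = 9 (Y = 3 + 6 = 9)
K = 19937/8 (K = (⅛)*19937 = 19937/8 ≈ 2492.1)
H(V, o) = -9 (H(V, o) = 3*(-3) = -9)
T(P, d) = 9
S = -128815/8 (S = 19937/8 - 18594 = -128815/8 ≈ -16102.)
h(B) = -5/7 + B/9
g(I) = -54/7 (g(I) = -6 + (-5/7 + (⅑)*(-9)) = -6 + (-5/7 - 1) = -6 - 12/7 = -54/7)
1/(g(-177) + S) = 1/(-54/7 - 128815/8) = 1/(-902137/56) = -56/902137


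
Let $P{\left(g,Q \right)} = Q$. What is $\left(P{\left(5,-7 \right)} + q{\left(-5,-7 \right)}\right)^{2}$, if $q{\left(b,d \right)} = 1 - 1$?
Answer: $49$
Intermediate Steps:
$q{\left(b,d \right)} = 0$ ($q{\left(b,d \right)} = 1 - 1 = 0$)
$\left(P{\left(5,-7 \right)} + q{\left(-5,-7 \right)}\right)^{2} = \left(-7 + 0\right)^{2} = \left(-7\right)^{2} = 49$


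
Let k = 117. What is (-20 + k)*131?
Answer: 12707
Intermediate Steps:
(-20 + k)*131 = (-20 + 117)*131 = 97*131 = 12707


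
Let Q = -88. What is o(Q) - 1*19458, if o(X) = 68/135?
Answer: -2626762/135 ≈ -19458.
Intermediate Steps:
o(X) = 68/135 (o(X) = 68*(1/135) = 68/135)
o(Q) - 1*19458 = 68/135 - 1*19458 = 68/135 - 19458 = -2626762/135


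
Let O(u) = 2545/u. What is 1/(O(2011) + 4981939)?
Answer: 2011/10018681874 ≈ 2.0073e-7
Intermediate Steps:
1/(O(2011) + 4981939) = 1/(2545/2011 + 4981939) = 1/(10018681874/2011) = 2011/10018681874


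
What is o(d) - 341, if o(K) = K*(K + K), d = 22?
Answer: 627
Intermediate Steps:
o(K) = 2*K² (o(K) = K*(2*K) = 2*K²)
o(d) - 341 = 2*22² - 341 = 2*484 - 341 = 968 - 341 = 627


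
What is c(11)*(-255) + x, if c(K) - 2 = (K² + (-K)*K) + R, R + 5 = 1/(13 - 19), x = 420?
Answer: 2455/2 ≈ 1227.5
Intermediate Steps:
R = -31/6 (R = -5 + 1/(13 - 19) = -5 + 1/(-6) = -5 - ⅙ = -31/6 ≈ -5.1667)
c(K) = -19/6 (c(K) = 2 + ((K² + (-K)*K) - 31/6) = 2 + ((K² - K²) - 31/6) = 2 + (0 - 31/6) = 2 - 31/6 = -19/6)
c(11)*(-255) + x = -19/6*(-255) + 420 = 1615/2 + 420 = 2455/2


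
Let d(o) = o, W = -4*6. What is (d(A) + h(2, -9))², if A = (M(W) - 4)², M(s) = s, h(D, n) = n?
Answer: 600625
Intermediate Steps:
W = -24
A = 784 (A = (-24 - 4)² = (-28)² = 784)
(d(A) + h(2, -9))² = (784 - 9)² = 775² = 600625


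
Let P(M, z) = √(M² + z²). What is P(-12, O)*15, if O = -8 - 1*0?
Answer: 60*√13 ≈ 216.33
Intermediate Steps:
O = -8 (O = -8 + 0 = -8)
P(-12, O)*15 = √((-12)² + (-8)²)*15 = √(144 + 64)*15 = √208*15 = (4*√13)*15 = 60*√13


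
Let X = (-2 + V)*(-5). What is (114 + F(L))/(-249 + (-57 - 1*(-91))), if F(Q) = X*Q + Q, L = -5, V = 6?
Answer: -209/215 ≈ -0.97209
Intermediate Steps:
X = -20 (X = (-2 + 6)*(-5) = 4*(-5) = -20)
F(Q) = -19*Q (F(Q) = -20*Q + Q = -19*Q)
(114 + F(L))/(-249 + (-57 - 1*(-91))) = (114 - 19*(-5))/(-249 + (-57 - 1*(-91))) = (114 + 95)/(-249 + (-57 + 91)) = 209/(-249 + 34) = 209/(-215) = 209*(-1/215) = -209/215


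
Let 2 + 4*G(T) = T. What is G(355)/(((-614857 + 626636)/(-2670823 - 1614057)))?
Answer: -378140660/11779 ≈ -32103.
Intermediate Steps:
G(T) = -½ + T/4
G(355)/(((-614857 + 626636)/(-2670823 - 1614057))) = (-½ + (¼)*355)/(((-614857 + 626636)/(-2670823 - 1614057))) = (-½ + 355/4)/((11779/(-4284880))) = 353/(4*((11779*(-1/4284880)))) = 353/(4*(-11779/4284880)) = (353/4)*(-4284880/11779) = -378140660/11779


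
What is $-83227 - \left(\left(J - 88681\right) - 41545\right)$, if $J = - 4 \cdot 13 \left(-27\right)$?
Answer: $45595$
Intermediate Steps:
$J = 1404$ ($J = \left(-4\right) \left(-351\right) = 1404$)
$-83227 - \left(\left(J - 88681\right) - 41545\right) = -83227 - \left(\left(1404 - 88681\right) - 41545\right) = -83227 - \left(-87277 - 41545\right) = -83227 - -128822 = -83227 + 128822 = 45595$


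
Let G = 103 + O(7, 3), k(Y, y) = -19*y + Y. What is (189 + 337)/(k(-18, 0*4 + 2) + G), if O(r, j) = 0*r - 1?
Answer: 263/23 ≈ 11.435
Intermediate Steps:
O(r, j) = -1 (O(r, j) = 0 - 1 = -1)
k(Y, y) = Y - 19*y
G = 102 (G = 103 - 1 = 102)
(189 + 337)/(k(-18, 0*4 + 2) + G) = (189 + 337)/((-18 - 19*(0*4 + 2)) + 102) = 526/((-18 - 19*(0 + 2)) + 102) = 526/((-18 - 19*2) + 102) = 526/((-18 - 38) + 102) = 526/(-56 + 102) = 526/46 = 526*(1/46) = 263/23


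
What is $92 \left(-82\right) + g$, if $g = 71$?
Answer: $-7473$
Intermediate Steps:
$92 \left(-82\right) + g = 92 \left(-82\right) + 71 = -7544 + 71 = -7473$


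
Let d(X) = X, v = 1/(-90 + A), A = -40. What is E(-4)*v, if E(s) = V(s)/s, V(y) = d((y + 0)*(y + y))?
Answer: 4/65 ≈ 0.061538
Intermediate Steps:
v = -1/130 (v = 1/(-90 - 40) = 1/(-130) = -1/130 ≈ -0.0076923)
V(y) = 2*y² (V(y) = (y + 0)*(y + y) = y*(2*y) = 2*y²)
E(s) = 2*s (E(s) = (2*s²)/s = 2*s)
E(-4)*v = (2*(-4))*(-1/130) = -8*(-1/130) = 4/65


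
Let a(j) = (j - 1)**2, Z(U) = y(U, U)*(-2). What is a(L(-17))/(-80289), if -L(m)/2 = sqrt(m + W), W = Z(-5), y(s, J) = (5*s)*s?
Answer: 97/7299 - 4*I*sqrt(267)/80289 ≈ 0.013289 - 0.00081407*I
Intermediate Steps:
y(s, J) = 5*s**2
Z(U) = -10*U**2 (Z(U) = (5*U**2)*(-2) = -10*U**2)
W = -250 (W = -10*(-5)**2 = -10*25 = -250)
L(m) = -2*sqrt(-250 + m) (L(m) = -2*sqrt(m - 250) = -2*sqrt(-250 + m))
a(j) = (-1 + j)**2
a(L(-17))/(-80289) = (-1 - 2*sqrt(-250 - 17))**2/(-80289) = (-1 - 2*I*sqrt(267))**2*(-1/80289) = -(-1 - 2*I*sqrt(267))**2/80289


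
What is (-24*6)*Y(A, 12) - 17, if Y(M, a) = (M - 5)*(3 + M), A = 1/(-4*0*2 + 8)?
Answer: 8707/4 ≈ 2176.8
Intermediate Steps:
A = 1/8 (A = 1/(0*2 + 8) = 1/(0 + 8) = 1/8 ≈ 0.12500)
Y(M, a) = (-5 + M)*(3 + M)
(-24*6)*Y(A, 12) - 17 = (-24*6)*(-15 + (1/8)**2 - 2*1/8) - 17 = -144*(-15 + 1/64 - 1/4) - 17 = -144*(-975/64) - 17 = 8775/4 - 17 = 8707/4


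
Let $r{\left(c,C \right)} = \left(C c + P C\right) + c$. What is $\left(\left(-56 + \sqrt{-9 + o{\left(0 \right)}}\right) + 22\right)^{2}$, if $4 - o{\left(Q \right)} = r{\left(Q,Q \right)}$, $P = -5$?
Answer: $\left(34 - i \sqrt{5}\right)^{2} \approx 1151.0 - 152.05 i$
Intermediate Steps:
$r{\left(c,C \right)} = c - 5 C + C c$ ($r{\left(c,C \right)} = \left(C c - 5 C\right) + c = \left(- 5 C + C c\right) + c = c - 5 C + C c$)
$o{\left(Q \right)} = 4 - Q^{2} + 4 Q$ ($o{\left(Q \right)} = 4 - \left(Q - 5 Q + Q Q\right) = 4 - \left(Q - 5 Q + Q^{2}\right) = 4 - \left(Q^{2} - 4 Q\right) = 4 - Q^{2} + 4 Q$)
$\left(\left(-56 + \sqrt{-9 + o{\left(0 \right)}}\right) + 22\right)^{2} = \left(\left(-56 + \sqrt{-9 + \left(4 - 0^{2} + 4 \cdot 0\right)}\right) + 22\right)^{2} = \left(\left(-56 + \sqrt{-9 + \left(4 - 0 + 0\right)}\right) + 22\right)^{2} = \left(\left(-56 + \sqrt{-9 + \left(4 + 0 + 0\right)}\right) + 22\right)^{2} = \left(\left(-56 + \sqrt{-9 + 4}\right) + 22\right)^{2} = \left(\left(-56 + \sqrt{-5}\right) + 22\right)^{2} = \left(\left(-56 + i \sqrt{5}\right) + 22\right)^{2} = \left(-34 + i \sqrt{5}\right)^{2}$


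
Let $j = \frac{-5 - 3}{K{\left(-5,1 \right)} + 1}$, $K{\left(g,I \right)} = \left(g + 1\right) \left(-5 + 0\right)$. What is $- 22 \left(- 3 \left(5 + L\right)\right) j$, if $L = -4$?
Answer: $- \frac{176}{7} \approx -25.143$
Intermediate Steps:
$K{\left(g,I \right)} = -5 - 5 g$ ($K{\left(g,I \right)} = \left(1 + g\right) \left(-5\right) = -5 - 5 g$)
$j = - \frac{8}{21}$ ($j = \frac{-5 - 3}{\left(-5 - -25\right) + 1} = - \frac{8}{\left(-5 + 25\right) + 1} = - \frac{8}{20 + 1} = - \frac{8}{21} \approx -0.38095$)
$- 22 \left(- 3 \left(5 + L\right)\right) j = - 22 \left(- 3 \left(5 - 4\right)\right) \left(- \frac{8}{21}\right) = - 22 \left(\left(-3\right) 1\right) \left(- \frac{8}{21}\right) = \left(-22\right) \left(-3\right) \left(- \frac{8}{21}\right) = 66 \left(- \frac{8}{21}\right) = - \frac{176}{7}$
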